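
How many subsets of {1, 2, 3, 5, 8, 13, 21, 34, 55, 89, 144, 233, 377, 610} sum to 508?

18

Starting from the Zeckendorf form and repeatedly splitting a term F_k into F_{k−1} + F_{k−2} (when neither is already used) reaches every representation.
508 = 377+89+34+8 = 377+89+34+5+3 = 377+89+21+13+8 = 233+144+89+34+8 = 377+89+34+5+2+1 = … (13 more), for 18 in all.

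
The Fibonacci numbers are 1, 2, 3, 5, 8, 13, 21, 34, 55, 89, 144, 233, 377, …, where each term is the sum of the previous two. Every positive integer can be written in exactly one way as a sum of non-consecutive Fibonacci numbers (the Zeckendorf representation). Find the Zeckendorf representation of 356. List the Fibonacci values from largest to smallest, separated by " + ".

233 + 89 + 34

take 233 (≤ 356); 356 − 233 = 123
take 89 (≤ 123); 123 − 89 = 34
take 34 (≤ 34); 34 − 34 = 0
So 356 = 233 + 89 + 34, with no two terms consecutive in the sequence.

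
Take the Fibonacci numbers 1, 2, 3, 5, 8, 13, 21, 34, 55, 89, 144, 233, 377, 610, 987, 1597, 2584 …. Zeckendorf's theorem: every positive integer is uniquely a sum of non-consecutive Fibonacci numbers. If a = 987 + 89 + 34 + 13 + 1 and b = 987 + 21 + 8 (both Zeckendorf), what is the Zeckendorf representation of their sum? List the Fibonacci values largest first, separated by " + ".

The two numbers are 1124 and 1016, so their sum is 2140.
largest Fibonacci ≤ 2140 is 1597; 2140 − 1597 = 543
largest Fibonacci ≤ 543 is 377; 543 − 377 = 166
largest Fibonacci ≤ 166 is 144; 166 − 144 = 22
largest Fibonacci ≤ 22 is 21; 22 − 21 = 1
largest Fibonacci ≤ 1 is 1; 1 − 1 = 0

1597 + 377 + 144 + 21 + 1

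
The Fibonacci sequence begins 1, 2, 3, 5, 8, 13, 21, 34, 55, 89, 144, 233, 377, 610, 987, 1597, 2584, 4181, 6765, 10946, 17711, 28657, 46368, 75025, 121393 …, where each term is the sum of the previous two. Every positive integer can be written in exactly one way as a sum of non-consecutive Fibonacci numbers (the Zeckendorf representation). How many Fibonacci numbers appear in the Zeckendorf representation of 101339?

subtract 75025 from 101339: 26314 remains
subtract 17711 from 26314: 8603 remains
subtract 6765 from 8603: 1838 remains
subtract 1597 from 1838: 241 remains
subtract 233 from 241: 8 remains
subtract 8 from 8: 0 remains
101339 = 75025 + 17711 + 6765 + 1597 + 233 + 8, which has 6 terms.

6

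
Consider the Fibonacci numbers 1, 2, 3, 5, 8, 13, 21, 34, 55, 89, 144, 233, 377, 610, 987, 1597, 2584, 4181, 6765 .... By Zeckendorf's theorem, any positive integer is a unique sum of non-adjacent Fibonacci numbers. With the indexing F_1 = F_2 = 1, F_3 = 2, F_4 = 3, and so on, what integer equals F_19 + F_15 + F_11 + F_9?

F_19 + F_15 + F_11 + F_9 = 4181 + 610 + 89 + 34 = 4914.

4914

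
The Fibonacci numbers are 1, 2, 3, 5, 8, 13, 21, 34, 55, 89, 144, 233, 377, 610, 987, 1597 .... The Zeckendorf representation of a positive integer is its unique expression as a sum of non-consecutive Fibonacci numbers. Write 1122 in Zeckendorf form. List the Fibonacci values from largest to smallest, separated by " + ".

largest Fibonacci ≤ 1122 is 987; 1122 − 987 = 135
largest Fibonacci ≤ 135 is 89; 135 − 89 = 46
largest Fibonacci ≤ 46 is 34; 46 − 34 = 12
largest Fibonacci ≤ 12 is 8; 12 − 8 = 4
largest Fibonacci ≤ 4 is 3; 4 − 3 = 1
largest Fibonacci ≤ 1 is 1; 1 − 1 = 0
So 1122 = 987 + 89 + 34 + 8 + 3 + 1, with no two terms consecutive in the sequence.

987 + 89 + 34 + 8 + 3 + 1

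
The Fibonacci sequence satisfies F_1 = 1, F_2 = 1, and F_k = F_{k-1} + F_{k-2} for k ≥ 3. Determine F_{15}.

610

Iterating the recurrence up to F_{11} = 89 and F_{10} = 55:
F_{12} = F_{11} + F_{10} = 89 + 55 = 144
F_{13} = F_{12} + F_{11} = 144 + 89 = 233
F_{14} = F_{13} + F_{12} = 233 + 144 = 377
F_{15} = F_{14} + F_{13} = 377 + 233 = 610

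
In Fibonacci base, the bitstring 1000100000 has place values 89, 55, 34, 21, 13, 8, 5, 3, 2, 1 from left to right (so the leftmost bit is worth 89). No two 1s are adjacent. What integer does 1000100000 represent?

Summing the place values of the 1 bits: 89 + 13 = 102.

102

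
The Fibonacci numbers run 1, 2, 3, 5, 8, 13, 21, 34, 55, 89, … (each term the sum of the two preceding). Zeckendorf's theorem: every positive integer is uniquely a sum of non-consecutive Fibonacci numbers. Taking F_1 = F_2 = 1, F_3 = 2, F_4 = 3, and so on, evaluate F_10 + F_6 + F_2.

64

F_10 + F_6 + F_2 = 55 + 8 + 1 = 64.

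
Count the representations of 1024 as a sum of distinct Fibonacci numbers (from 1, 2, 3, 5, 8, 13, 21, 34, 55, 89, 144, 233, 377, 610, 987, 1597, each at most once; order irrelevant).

Starting from the Zeckendorf form and repeatedly splitting a term F_k into F_{k−1} + F_{k−2} (when neither is already used) reaches every representation.
1024 = 987+34+3 = 987+34+2+1 = 987+21+13+3 = … (21 more), for 24 in all.

24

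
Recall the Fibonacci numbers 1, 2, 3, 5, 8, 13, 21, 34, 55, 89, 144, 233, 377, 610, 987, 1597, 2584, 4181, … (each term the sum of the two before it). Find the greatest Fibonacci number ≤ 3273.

2584

2584 ≤ 3273 < 4181, so the largest Fibonacci number not exceeding 3273 is 2584.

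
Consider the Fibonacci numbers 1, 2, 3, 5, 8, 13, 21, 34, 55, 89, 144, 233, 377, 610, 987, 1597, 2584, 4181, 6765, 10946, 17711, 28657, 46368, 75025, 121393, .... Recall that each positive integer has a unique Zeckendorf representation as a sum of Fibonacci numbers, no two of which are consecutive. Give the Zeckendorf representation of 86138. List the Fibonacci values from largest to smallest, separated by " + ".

subtract 75025 from 86138: 11113 remains
subtract 10946 from 11113: 167 remains
subtract 144 from 167: 23 remains
subtract 21 from 23: 2 remains
subtract 2 from 2: 0 remains
So 86138 = 75025 + 10946 + 144 + 21 + 2, with no two terms consecutive in the sequence.

75025 + 10946 + 144 + 21 + 2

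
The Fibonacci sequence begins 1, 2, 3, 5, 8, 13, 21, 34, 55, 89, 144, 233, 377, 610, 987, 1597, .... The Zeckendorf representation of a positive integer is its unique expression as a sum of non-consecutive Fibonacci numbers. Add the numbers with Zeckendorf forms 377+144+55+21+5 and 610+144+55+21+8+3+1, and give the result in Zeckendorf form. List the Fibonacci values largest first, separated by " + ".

The two numbers are 602 and 842, so their sum is 1444.
Repeatedly subtract the largest Fibonacci number that fits:
1444: greatest Fibonacci not exceeding it is 987, leaving 457
457: greatest Fibonacci not exceeding it is 377, leaving 80
80: greatest Fibonacci not exceeding it is 55, leaving 25
25: greatest Fibonacci not exceeding it is 21, leaving 4
4: greatest Fibonacci not exceeding it is 3, leaving 1
1: greatest Fibonacci not exceeding it is 1, leaving 0

987 + 377 + 55 + 21 + 3 + 1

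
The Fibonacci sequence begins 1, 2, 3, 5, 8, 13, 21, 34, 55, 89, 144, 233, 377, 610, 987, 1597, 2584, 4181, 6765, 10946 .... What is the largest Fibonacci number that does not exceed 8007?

6765 ≤ 8007 < 10946, so the largest Fibonacci number not exceeding 8007 is 6765.

6765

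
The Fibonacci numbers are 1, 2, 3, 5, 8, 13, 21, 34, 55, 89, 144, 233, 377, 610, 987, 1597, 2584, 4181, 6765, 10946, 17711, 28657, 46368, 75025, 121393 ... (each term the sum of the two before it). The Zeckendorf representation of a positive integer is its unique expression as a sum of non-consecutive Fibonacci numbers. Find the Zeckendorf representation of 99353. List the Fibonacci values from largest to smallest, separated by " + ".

75025 + 17711 + 4181 + 1597 + 610 + 144 + 55 + 21 + 8 + 1

take 75025 (≤ 99353); 99353 − 75025 = 24328
take 17711 (≤ 24328); 24328 − 17711 = 6617
take 4181 (≤ 6617); 6617 − 4181 = 2436
take 1597 (≤ 2436); 2436 − 1597 = 839
take 610 (≤ 839); 839 − 610 = 229
take 144 (≤ 229); 229 − 144 = 85
take 55 (≤ 85); 85 − 55 = 30
take 21 (≤ 30); 30 − 21 = 9
take 8 (≤ 9); 9 − 8 = 1
take 1 (≤ 1); 1 − 1 = 0
So 99353 = 75025 + 17711 + 4181 + 1597 + 610 + 144 + 55 + 21 + 8 + 1, with no two terms consecutive in the sequence.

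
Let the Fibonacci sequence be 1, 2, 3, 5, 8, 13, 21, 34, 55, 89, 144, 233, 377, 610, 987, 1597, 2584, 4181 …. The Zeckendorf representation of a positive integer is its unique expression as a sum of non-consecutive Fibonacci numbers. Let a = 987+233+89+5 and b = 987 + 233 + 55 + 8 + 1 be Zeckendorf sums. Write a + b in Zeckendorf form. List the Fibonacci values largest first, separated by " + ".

The two numbers are 1314 and 1284, so their sum is 2598.
Greedy algorithm:
2598: greatest Fibonacci not exceeding it is 2584, leaving 14
14: greatest Fibonacci not exceeding it is 13, leaving 1
1: greatest Fibonacci not exceeding it is 1, leaving 0

2584 + 13 + 1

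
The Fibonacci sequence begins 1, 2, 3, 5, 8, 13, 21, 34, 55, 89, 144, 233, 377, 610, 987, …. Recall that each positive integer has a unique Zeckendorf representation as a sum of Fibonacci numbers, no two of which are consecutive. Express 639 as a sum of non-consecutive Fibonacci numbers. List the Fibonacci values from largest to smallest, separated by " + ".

610 + 21 + 8

610 ≤ 639 < 987, so take 610; remainder 29
21 ≤ 29 < 34, so take 21; remainder 8
8 ≤ 8 < 13, so take 8; remainder 0
So 639 = 610 + 21 + 8, with no two terms consecutive in the sequence.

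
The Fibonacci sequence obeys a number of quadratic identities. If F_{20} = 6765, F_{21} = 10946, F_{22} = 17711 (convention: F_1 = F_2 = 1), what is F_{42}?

By the addition formula F_{m+n} = F_m F_{n+1} + F_{m−1} F_n with m=21, n=21: F_{42} = 10946·17711 + 6765·10946 = 193864606 + 74049690 = 267914296.

267914296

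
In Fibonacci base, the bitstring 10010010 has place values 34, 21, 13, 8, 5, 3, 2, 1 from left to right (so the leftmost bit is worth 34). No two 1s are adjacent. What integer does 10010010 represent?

44

Summing the place values of the 1 bits: 34 + 8 + 2 = 44.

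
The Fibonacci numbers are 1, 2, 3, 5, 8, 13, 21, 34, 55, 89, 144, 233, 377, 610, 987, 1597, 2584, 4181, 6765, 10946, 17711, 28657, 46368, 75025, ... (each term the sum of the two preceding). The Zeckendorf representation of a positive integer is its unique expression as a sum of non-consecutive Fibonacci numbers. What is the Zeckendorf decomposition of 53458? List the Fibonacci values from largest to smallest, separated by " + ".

Greedy algorithm:
subtract 46368 from 53458: 7090 remains
subtract 6765 from 7090: 325 remains
subtract 233 from 325: 92 remains
subtract 89 from 92: 3 remains
subtract 3 from 3: 0 remains
So 53458 = 46368 + 6765 + 233 + 89 + 3, with no two terms consecutive in the sequence.

46368 + 6765 + 233 + 89 + 3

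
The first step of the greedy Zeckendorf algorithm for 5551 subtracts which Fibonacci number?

4181

4181 ≤ 5551 < 6765, so the largest Fibonacci number not exceeding 5551 is 4181.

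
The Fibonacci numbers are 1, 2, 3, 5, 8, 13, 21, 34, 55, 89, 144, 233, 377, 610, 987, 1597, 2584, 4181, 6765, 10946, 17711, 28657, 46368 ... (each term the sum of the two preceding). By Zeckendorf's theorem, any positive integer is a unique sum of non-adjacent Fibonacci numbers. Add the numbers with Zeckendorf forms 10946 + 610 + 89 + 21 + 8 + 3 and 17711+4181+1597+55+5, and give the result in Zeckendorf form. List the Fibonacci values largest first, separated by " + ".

28657 + 4181 + 1597 + 610 + 144 + 34 + 3

The two numbers are 11677 and 23549, so their sum is 35226.
35226 − 28657 = 6569
6569 − 4181 = 2388
2388 − 1597 = 791
791 − 610 = 181
181 − 144 = 37
37 − 34 = 3
3 − 3 = 0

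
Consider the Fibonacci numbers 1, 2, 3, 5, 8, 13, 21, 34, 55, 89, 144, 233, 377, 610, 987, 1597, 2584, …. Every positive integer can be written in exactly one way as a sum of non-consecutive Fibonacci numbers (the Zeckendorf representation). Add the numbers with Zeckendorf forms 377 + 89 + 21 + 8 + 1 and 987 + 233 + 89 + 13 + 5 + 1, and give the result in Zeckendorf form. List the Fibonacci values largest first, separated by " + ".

1597 + 144 + 55 + 21 + 5 + 2

The two numbers are 496 and 1328, so their sum is 1824.
Greedy algorithm:
1824: greatest Fibonacci not exceeding it is 1597, leaving 227
227: greatest Fibonacci not exceeding it is 144, leaving 83
83: greatest Fibonacci not exceeding it is 55, leaving 28
28: greatest Fibonacci not exceeding it is 21, leaving 7
7: greatest Fibonacci not exceeding it is 5, leaving 2
2: greatest Fibonacci not exceeding it is 2, leaving 0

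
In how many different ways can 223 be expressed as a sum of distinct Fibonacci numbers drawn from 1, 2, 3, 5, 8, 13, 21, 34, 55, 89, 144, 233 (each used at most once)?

Each representation comes from the Zeckendorf form by replacing some F_k with F_{k−1} + F_{k−2} where possible.
223 = 144+55+21+3 = 144+55+21+2+1 = 144+55+13+8+3 = 144+55+13+8+2+1 = 144+34+21+13+8+3 = … (6 more), for 11 in all.

11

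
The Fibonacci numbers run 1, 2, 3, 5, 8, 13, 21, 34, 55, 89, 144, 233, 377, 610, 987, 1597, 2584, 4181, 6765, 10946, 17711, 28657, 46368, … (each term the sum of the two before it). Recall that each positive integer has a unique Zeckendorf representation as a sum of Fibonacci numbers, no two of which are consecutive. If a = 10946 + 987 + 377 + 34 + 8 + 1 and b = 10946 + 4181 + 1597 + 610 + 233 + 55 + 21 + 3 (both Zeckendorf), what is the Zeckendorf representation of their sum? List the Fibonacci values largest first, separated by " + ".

The two numbers are 12353 and 17646, so their sum is 29999.
29999: greatest Fibonacci not exceeding it is 28657, leaving 1342
1342: greatest Fibonacci not exceeding it is 987, leaving 355
355: greatest Fibonacci not exceeding it is 233, leaving 122
122: greatest Fibonacci not exceeding it is 89, leaving 33
33: greatest Fibonacci not exceeding it is 21, leaving 12
12: greatest Fibonacci not exceeding it is 8, leaving 4
4: greatest Fibonacci not exceeding it is 3, leaving 1
1: greatest Fibonacci not exceeding it is 1, leaving 0

28657 + 987 + 233 + 89 + 21 + 8 + 3 + 1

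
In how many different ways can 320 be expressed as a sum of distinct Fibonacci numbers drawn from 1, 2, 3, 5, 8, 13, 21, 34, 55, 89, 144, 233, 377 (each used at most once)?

10

320 = 233+55+21+8+3 = 233+55+21+8+2+1 = 144+89+55+21+8+3 = 233+55+21+5+3+2+1 = 144+89+55+21+8+2+1 = … (5 more), for 10 in all.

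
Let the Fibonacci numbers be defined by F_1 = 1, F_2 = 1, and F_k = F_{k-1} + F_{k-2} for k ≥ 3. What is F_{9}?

Iterating the recurrence up to F_{2} = 1 and F_{1} = 1:
F_{3} = F_{2} + F_{1} = 1 + 1 = 2
F_{4} = F_{3} + F_{2} = 2 + 1 = 3
F_{5} = F_{4} + F_{3} = 3 + 2 = 5
F_{6} = F_{5} + F_{4} = 5 + 3 = 8
F_{7} = F_{6} + F_{5} = 8 + 5 = 13
F_{8} = F_{7} + F_{6} = 13 + 8 = 21
F_{9} = F_{8} + F_{7} = 21 + 13 = 34

34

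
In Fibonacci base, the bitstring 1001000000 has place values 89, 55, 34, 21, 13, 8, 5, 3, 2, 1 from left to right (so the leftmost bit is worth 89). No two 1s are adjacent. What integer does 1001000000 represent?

110

Summing the place values of the 1 bits: 89 + 21 = 110.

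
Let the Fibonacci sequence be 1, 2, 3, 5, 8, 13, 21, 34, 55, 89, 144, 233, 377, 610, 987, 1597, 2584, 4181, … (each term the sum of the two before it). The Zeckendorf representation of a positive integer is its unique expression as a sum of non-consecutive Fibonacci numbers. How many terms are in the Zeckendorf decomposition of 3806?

3806 − 2584 = 1222
1222 − 987 = 235
235 − 233 = 2
2 − 2 = 0
3806 = 2584 + 987 + 233 + 2, which has 4 terms.

4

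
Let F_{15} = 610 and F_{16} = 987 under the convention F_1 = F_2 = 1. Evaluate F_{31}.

1346269

By F_{2k+1} = F_k² + F_{k+1}²: F_{31} = 610² + 987² = 372100 + 974169 = 1346269.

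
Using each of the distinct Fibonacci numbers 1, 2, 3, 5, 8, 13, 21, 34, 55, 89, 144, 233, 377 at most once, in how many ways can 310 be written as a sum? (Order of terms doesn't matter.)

10

Starting from the Zeckendorf form and repeatedly splitting a term F_k into F_{k−1} + F_{k−2} (when neither is already used) reaches every representation.
310 = 233+55+21+1 = 233+55+13+8+1 = 144+89+55+21+1 = 233+55+13+5+3+1 = … (6 more), for 10 in all.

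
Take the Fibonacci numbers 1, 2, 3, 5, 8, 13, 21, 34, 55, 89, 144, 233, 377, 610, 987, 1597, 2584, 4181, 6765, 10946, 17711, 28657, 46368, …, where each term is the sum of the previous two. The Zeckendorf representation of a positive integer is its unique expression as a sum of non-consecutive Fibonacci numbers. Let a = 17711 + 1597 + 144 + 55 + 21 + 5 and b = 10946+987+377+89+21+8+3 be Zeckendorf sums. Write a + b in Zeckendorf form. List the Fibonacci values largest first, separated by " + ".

The two numbers are 19533 and 12431, so their sum is 31964.
28657 ≤ 31964 < 46368, so take 28657; remainder 3307
2584 ≤ 3307 < 4181, so take 2584; remainder 723
610 ≤ 723 < 987, so take 610; remainder 113
89 ≤ 113 < 144, so take 89; remainder 24
21 ≤ 24 < 34, so take 21; remainder 3
3 ≤ 3 < 5, so take 3; remainder 0

28657 + 2584 + 610 + 89 + 21 + 3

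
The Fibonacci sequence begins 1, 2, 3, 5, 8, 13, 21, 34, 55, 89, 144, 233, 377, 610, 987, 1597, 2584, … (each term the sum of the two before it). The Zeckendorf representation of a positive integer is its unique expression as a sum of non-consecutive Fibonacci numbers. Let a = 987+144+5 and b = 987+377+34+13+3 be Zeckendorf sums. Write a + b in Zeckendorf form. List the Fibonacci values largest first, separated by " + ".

1597 + 610 + 233 + 89 + 21

The two numbers are 1136 and 1414, so their sum is 2550.
largest Fibonacci ≤ 2550 is 1597; 2550 − 1597 = 953
largest Fibonacci ≤ 953 is 610; 953 − 610 = 343
largest Fibonacci ≤ 343 is 233; 343 − 233 = 110
largest Fibonacci ≤ 110 is 89; 110 − 89 = 21
largest Fibonacci ≤ 21 is 21; 21 − 21 = 0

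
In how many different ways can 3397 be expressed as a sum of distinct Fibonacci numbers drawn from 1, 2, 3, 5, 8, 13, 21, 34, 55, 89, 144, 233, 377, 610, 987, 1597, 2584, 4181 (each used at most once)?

20

Each representation comes from the Zeckendorf form by replacing some F_k with F_{k−1} + F_{k−2} where possible.
3397 = 2584+610+144+55+3+1 = 2584+610+144+34+21+3+1 = 2584+377+233+144+55+3+1 = 1597+987+610+144+55+3+1 = 2584+610+144+34+13+8+3+1 = … (15 more), for 20 in all.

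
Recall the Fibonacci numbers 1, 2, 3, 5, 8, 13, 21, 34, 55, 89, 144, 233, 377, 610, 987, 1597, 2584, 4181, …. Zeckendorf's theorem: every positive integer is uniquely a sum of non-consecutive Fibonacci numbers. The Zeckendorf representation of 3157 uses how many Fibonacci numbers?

6

largest Fibonacci ≤ 3157 is 2584; 3157 − 2584 = 573
largest Fibonacci ≤ 573 is 377; 573 − 377 = 196
largest Fibonacci ≤ 196 is 144; 196 − 144 = 52
largest Fibonacci ≤ 52 is 34; 52 − 34 = 18
largest Fibonacci ≤ 18 is 13; 18 − 13 = 5
largest Fibonacci ≤ 5 is 5; 5 − 5 = 0
3157 = 2584 + 377 + 144 + 34 + 13 + 5, which has 6 terms.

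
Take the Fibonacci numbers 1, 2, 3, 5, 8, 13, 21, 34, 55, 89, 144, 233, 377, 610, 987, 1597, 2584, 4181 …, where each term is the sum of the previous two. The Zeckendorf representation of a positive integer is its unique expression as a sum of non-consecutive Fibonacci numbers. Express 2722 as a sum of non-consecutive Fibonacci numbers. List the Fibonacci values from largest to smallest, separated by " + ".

2584 + 89 + 34 + 13 + 2

largest Fibonacci ≤ 2722 is 2584; 2722 − 2584 = 138
largest Fibonacci ≤ 138 is 89; 138 − 89 = 49
largest Fibonacci ≤ 49 is 34; 49 − 34 = 15
largest Fibonacci ≤ 15 is 13; 15 − 13 = 2
largest Fibonacci ≤ 2 is 2; 2 − 2 = 0
So 2722 = 2584 + 89 + 34 + 13 + 2, with no two terms consecutive in the sequence.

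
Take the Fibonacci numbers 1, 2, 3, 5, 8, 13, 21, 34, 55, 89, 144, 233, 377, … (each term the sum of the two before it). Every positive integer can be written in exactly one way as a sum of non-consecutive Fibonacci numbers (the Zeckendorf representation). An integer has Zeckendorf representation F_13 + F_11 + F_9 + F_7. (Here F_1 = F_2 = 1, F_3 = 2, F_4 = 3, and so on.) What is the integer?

F_13 + F_11 + F_9 + F_7 = 233 + 89 + 34 + 13 = 369.

369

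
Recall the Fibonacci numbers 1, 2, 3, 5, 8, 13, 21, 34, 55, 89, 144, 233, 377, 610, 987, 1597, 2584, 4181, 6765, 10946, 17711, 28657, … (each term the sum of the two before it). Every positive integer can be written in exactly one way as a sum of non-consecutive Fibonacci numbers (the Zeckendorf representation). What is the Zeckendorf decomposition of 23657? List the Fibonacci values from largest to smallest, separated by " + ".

Greedy algorithm:
subtract 17711 from 23657: 5946 remains
subtract 4181 from 5946: 1765 remains
subtract 1597 from 1765: 168 remains
subtract 144 from 168: 24 remains
subtract 21 from 24: 3 remains
subtract 3 from 3: 0 remains
So 23657 = 17711 + 4181 + 1597 + 144 + 21 + 3, with no two terms consecutive in the sequence.

17711 + 4181 + 1597 + 144 + 21 + 3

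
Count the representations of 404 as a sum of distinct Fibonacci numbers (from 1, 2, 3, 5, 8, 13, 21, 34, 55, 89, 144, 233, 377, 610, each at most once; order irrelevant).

14

Each representation comes from the Zeckendorf form by replacing some F_k with F_{k−1} + F_{k−2} where possible.
404 = 377+21+5+1 = 377+21+3+2+1 = 377+13+8+5+1 = 233+144+21+5+1 = … (10 more), for 14 in all.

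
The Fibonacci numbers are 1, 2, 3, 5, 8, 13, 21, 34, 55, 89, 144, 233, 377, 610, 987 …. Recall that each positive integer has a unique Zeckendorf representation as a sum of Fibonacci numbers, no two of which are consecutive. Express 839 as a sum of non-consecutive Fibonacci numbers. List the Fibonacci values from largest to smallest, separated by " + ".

839: greatest Fibonacci not exceeding it is 610, leaving 229
229: greatest Fibonacci not exceeding it is 144, leaving 85
85: greatest Fibonacci not exceeding it is 55, leaving 30
30: greatest Fibonacci not exceeding it is 21, leaving 9
9: greatest Fibonacci not exceeding it is 8, leaving 1
1: greatest Fibonacci not exceeding it is 1, leaving 0
So 839 = 610 + 144 + 55 + 21 + 8 + 1, with no two terms consecutive in the sequence.

610 + 144 + 55 + 21 + 8 + 1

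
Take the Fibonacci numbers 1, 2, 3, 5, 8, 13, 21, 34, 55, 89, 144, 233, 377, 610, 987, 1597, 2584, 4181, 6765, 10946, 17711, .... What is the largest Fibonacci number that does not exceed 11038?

10946

10946 ≤ 11038 < 17711, so the largest Fibonacci number not exceeding 11038 is 10946.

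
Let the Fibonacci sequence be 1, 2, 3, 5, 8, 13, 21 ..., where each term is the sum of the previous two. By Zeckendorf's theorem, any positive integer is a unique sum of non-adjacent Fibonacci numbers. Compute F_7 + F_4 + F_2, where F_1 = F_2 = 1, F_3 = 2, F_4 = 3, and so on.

17

F_7 + F_4 + F_2 = 13 + 3 + 1 = 17.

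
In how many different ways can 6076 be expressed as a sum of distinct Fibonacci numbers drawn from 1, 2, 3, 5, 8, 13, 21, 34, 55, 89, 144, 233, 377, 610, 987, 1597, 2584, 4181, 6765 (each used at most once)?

40

6076 = 4181+1597+233+55+8+2 = 4181+1597+233+55+5+3+2 = 4181+1597+233+34+21+8+2 = … (37 more), for 40 in all.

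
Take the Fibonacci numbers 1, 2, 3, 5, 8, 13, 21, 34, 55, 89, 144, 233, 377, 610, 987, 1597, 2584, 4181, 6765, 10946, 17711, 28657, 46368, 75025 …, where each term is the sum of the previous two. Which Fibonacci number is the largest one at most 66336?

46368

46368 ≤ 66336 < 75025, so the largest Fibonacci number not exceeding 66336 is 46368.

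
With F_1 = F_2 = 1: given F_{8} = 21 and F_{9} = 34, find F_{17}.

1597

By F_{2k+1} = F_k² + F_{k+1}²: F_{17} = 21² + 34² = 441 + 1156 = 1597.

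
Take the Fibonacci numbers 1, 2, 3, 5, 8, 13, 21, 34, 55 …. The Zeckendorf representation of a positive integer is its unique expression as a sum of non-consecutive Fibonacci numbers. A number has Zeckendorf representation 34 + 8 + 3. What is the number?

34 + 8 + 3 = 45.

45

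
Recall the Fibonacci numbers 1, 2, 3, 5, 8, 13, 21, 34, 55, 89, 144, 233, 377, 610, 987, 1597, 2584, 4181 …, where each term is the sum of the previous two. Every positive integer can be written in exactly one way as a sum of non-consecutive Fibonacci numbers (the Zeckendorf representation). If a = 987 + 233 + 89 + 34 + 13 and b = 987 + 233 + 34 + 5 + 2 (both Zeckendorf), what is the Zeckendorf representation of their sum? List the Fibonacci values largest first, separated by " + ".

2584 + 21 + 8 + 3 + 1

The two numbers are 1356 and 1261, so their sum is 2617.
Greedy algorithm:
2617 − 2584 = 33
33 − 21 = 12
12 − 8 = 4
4 − 3 = 1
1 − 1 = 0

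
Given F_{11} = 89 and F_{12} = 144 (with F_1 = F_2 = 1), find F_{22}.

By the doubling identity F_{2k} = F_k(2F_{k+1} − F_k): F_{22} = 89·(2·144 − 89) = 89·199 = 17711.

17711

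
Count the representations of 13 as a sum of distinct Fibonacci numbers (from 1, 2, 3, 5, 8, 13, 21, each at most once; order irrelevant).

13 = 13 = 8+5 = 8+3+2 — 3 representations.

3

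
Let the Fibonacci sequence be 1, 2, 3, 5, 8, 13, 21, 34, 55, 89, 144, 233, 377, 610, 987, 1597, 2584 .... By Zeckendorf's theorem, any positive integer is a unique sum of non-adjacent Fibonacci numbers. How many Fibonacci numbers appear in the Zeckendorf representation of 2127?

largest Fibonacci ≤ 2127 is 1597; 2127 − 1597 = 530
largest Fibonacci ≤ 530 is 377; 530 − 377 = 153
largest Fibonacci ≤ 153 is 144; 153 − 144 = 9
largest Fibonacci ≤ 9 is 8; 9 − 8 = 1
largest Fibonacci ≤ 1 is 1; 1 − 1 = 0
2127 = 1597 + 377 + 144 + 8 + 1, which has 5 terms.

5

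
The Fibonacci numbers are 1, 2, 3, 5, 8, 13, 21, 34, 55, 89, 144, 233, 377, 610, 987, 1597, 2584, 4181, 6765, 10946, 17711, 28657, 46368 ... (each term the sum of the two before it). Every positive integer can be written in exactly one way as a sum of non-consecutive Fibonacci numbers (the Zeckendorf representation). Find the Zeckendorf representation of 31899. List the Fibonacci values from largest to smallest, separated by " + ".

28657 + 2584 + 610 + 34 + 13 + 1

Repeatedly subtract the largest Fibonacci number that fits:
take 28657 (≤ 31899); 31899 − 28657 = 3242
take 2584 (≤ 3242); 3242 − 2584 = 658
take 610 (≤ 658); 658 − 610 = 48
take 34 (≤ 48); 48 − 34 = 14
take 13 (≤ 14); 14 − 13 = 1
take 1 (≤ 1); 1 − 1 = 0
So 31899 = 28657 + 2584 + 610 + 34 + 13 + 1, with no two terms consecutive in the sequence.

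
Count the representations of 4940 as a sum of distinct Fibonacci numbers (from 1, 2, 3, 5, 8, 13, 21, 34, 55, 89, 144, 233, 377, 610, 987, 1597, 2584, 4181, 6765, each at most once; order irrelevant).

40

Starting from the Zeckendorf form and repeatedly splitting a term F_k into F_{k−1} + F_{k−2} (when neither is already used) reaches every representation.
4940 = 4181+610+144+5 = 4181+610+144+3+2 = 4181+610+89+55+5 = 4181+377+233+144+5 = 4181+610+89+55+3+2 = … (35 more), for 40 in all.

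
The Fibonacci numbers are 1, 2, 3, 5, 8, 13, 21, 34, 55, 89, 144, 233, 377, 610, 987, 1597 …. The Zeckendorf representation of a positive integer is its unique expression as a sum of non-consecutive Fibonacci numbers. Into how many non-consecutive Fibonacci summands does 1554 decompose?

7

take 987 (≤ 1554); 1554 − 987 = 567
take 377 (≤ 567); 567 − 377 = 190
take 144 (≤ 190); 190 − 144 = 46
take 34 (≤ 46); 46 − 34 = 12
take 8 (≤ 12); 12 − 8 = 4
take 3 (≤ 4); 4 − 3 = 1
take 1 (≤ 1); 1 − 1 = 0
1554 = 987 + 377 + 144 + 34 + 8 + 3 + 1, which has 7 terms.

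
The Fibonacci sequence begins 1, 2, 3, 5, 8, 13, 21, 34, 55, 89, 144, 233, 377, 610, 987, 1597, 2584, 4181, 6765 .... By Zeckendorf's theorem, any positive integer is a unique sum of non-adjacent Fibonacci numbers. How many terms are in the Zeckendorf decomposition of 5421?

6

4181 ≤ 5421 < 6765, so take 4181; remainder 1240
987 ≤ 1240 < 1597, so take 987; remainder 253
233 ≤ 253 < 377, so take 233; remainder 20
13 ≤ 20 < 21, so take 13; remainder 7
5 ≤ 7 < 8, so take 5; remainder 2
2 ≤ 2 < 3, so take 2; remainder 0
5421 = 4181 + 987 + 233 + 13 + 5 + 2, which has 6 terms.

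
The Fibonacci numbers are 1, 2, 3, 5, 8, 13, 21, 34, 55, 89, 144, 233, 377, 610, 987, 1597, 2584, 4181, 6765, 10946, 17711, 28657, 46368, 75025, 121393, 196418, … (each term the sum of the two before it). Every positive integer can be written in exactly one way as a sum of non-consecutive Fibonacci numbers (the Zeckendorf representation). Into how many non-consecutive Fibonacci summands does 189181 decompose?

9

189181 − 121393 = 67788
67788 − 46368 = 21420
21420 − 17711 = 3709
3709 − 2584 = 1125
1125 − 987 = 138
138 − 89 = 49
49 − 34 = 15
15 − 13 = 2
2 − 2 = 0
189181 = 121393 + 46368 + 17711 + 2584 + 987 + 89 + 34 + 13 + 2, which has 9 terms.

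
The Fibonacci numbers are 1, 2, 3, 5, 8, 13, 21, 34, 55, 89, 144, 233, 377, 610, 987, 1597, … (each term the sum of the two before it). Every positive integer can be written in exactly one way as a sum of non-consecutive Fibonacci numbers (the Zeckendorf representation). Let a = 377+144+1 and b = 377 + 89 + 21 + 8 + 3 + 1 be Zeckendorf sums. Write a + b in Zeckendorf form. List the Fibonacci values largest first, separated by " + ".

987 + 34

The two numbers are 522 and 499, so their sum is 1021.
take 987 (≤ 1021); 1021 − 987 = 34
take 34 (≤ 34); 34 − 34 = 0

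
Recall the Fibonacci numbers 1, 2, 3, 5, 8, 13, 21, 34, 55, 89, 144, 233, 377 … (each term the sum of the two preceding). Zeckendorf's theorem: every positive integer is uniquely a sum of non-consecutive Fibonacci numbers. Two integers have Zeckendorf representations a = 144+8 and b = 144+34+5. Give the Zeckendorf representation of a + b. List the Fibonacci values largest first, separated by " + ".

233 + 89 + 13

The two numbers are 152 and 183, so their sum is 335.
Repeatedly subtract the largest Fibonacci number that fits:
largest Fibonacci ≤ 335 is 233; 335 − 233 = 102
largest Fibonacci ≤ 102 is 89; 102 − 89 = 13
largest Fibonacci ≤ 13 is 13; 13 − 13 = 0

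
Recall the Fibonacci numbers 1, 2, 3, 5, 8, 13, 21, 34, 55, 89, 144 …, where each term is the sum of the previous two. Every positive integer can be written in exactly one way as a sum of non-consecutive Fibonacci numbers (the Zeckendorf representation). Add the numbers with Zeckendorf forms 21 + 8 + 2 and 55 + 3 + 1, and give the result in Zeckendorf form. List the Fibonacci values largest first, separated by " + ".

The two numbers are 31 and 59, so their sum is 90.
subtract 89 from 90: 1 remains
subtract 1 from 1: 0 remains

89 + 1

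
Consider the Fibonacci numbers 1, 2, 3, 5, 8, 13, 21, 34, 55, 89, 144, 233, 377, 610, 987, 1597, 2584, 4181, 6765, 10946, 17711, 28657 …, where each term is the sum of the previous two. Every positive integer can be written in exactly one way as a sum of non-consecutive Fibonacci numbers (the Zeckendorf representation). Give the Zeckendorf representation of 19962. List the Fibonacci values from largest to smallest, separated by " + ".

Greedily peel off the largest Fibonacci term at each step:
largest Fibonacci ≤ 19962 is 17711; 19962 − 17711 = 2251
largest Fibonacci ≤ 2251 is 1597; 2251 − 1597 = 654
largest Fibonacci ≤ 654 is 610; 654 − 610 = 44
largest Fibonacci ≤ 44 is 34; 44 − 34 = 10
largest Fibonacci ≤ 10 is 8; 10 − 8 = 2
largest Fibonacci ≤ 2 is 2; 2 − 2 = 0
So 19962 = 17711 + 1597 + 610 + 34 + 8 + 2, with no two terms consecutive in the sequence.

17711 + 1597 + 610 + 34 + 8 + 2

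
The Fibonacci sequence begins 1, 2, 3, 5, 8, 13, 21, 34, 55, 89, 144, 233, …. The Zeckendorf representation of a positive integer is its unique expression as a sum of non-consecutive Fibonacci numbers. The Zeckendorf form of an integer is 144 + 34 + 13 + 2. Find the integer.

193

144 + 34 + 13 + 2 = 193.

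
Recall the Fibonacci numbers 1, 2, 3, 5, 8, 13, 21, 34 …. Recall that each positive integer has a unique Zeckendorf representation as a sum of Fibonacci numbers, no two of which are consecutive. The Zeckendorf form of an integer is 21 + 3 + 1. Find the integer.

21 + 3 + 1 = 25.

25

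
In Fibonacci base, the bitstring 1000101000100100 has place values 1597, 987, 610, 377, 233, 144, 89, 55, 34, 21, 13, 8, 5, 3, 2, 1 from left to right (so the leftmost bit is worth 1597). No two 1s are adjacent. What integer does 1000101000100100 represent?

Summing the place values of the 1 bits: 1597 + 233 + 89 + 13 + 3 = 1935.

1935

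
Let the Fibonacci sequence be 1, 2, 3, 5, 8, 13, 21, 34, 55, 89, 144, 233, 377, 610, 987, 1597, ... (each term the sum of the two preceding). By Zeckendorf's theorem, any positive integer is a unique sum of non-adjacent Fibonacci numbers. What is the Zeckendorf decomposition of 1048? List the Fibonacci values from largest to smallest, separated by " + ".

987 + 55 + 5 + 1

1048 − 987 = 61
61 − 55 = 6
6 − 5 = 1
1 − 1 = 0
So 1048 = 987 + 55 + 5 + 1, with no two terms consecutive in the sequence.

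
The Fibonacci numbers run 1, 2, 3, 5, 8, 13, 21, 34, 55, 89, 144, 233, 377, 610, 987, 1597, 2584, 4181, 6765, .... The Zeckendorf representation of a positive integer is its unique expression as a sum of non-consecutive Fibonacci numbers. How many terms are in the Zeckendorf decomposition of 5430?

5

take 4181 (≤ 5430); 5430 − 4181 = 1249
take 987 (≤ 1249); 1249 − 987 = 262
take 233 (≤ 262); 262 − 233 = 29
take 21 (≤ 29); 29 − 21 = 8
take 8 (≤ 8); 8 − 8 = 0
5430 = 4181 + 987 + 233 + 21 + 8, which has 5 terms.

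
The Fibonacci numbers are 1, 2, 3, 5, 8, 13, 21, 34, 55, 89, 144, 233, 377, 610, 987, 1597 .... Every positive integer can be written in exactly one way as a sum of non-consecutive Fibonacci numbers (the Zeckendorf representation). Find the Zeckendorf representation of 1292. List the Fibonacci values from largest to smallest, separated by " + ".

Repeatedly subtract the largest Fibonacci number that fits:
subtract 987 from 1292: 305 remains
subtract 233 from 305: 72 remains
subtract 55 from 72: 17 remains
subtract 13 from 17: 4 remains
subtract 3 from 4: 1 remains
subtract 1 from 1: 0 remains
So 1292 = 987 + 233 + 55 + 13 + 3 + 1, with no two terms consecutive in the sequence.

987 + 233 + 55 + 13 + 3 + 1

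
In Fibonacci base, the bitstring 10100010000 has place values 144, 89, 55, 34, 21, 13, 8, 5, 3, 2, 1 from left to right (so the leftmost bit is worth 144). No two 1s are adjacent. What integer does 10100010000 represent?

Summing the place values of the 1 bits: 144 + 55 + 8 = 207.

207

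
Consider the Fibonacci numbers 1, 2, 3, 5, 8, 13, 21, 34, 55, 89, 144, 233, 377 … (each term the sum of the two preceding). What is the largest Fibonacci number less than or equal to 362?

233

233 ≤ 362 < 377, so the largest Fibonacci number not exceeding 362 is 233.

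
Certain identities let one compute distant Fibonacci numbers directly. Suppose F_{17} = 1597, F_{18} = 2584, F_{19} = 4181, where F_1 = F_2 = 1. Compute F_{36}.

14930352

By the addition formula F_{m+n} = F_m F_{n+1} + F_{m−1} F_n with m=18, n=18: F_{36} = 2584·4181 + 1597·2584 = 10803704 + 4126648 = 14930352.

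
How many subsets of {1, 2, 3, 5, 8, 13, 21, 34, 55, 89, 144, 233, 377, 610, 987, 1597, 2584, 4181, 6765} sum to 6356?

Starting from the Zeckendorf form and repeatedly splitting a term F_k into F_{k−1} + F_{k−2} (when neither is already used) reaches every representation.
6356 = 4181+1597+377+144+55+2 = 4181+1597+377+144+34+21+2 = 4181+1597+377+144+34+13+8+2 = … (27 more), for 30 in all.

30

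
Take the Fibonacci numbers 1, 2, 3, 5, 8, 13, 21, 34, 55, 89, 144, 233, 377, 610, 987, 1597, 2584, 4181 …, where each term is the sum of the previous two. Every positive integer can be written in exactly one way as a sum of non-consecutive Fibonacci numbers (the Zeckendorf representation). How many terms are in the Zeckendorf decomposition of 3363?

6

3363 − 2584 = 779
779 − 610 = 169
169 − 144 = 25
25 − 21 = 4
4 − 3 = 1
1 − 1 = 0
3363 = 2584 + 610 + 144 + 21 + 3 + 1, which has 6 terms.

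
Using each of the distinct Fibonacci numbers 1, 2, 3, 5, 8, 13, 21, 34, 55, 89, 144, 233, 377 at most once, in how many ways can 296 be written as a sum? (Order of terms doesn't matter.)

16

Starting from the Zeckendorf form and repeatedly splitting a term F_k into F_{k−1} + F_{k−2} (when neither is already used) reaches every representation.
296 = 233+55+8 = 233+55+5+3 = 233+34+21+8 = … (13 more), for 16 in all.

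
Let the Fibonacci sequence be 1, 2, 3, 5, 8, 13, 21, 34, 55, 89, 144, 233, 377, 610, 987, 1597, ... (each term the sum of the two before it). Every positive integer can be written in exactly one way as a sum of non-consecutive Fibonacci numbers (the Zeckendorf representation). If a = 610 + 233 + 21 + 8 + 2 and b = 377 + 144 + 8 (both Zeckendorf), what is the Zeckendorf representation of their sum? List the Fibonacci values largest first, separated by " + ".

987 + 377 + 34 + 5

The two numbers are 874 and 529, so their sum is 1403.
largest Fibonacci ≤ 1403 is 987; 1403 − 987 = 416
largest Fibonacci ≤ 416 is 377; 416 − 377 = 39
largest Fibonacci ≤ 39 is 34; 39 − 34 = 5
largest Fibonacci ≤ 5 is 5; 5 − 5 = 0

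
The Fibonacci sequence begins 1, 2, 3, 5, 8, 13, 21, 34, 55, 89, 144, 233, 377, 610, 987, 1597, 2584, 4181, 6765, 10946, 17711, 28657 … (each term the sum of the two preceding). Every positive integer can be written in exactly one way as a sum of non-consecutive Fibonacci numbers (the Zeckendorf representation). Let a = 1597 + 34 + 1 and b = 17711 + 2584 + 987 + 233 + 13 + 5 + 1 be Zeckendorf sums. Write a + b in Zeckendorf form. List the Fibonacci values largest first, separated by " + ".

17711 + 4181 + 987 + 233 + 34 + 13 + 5 + 2

The two numbers are 1632 and 21534, so their sum is 23166.
largest Fibonacci ≤ 23166 is 17711; 23166 − 17711 = 5455
largest Fibonacci ≤ 5455 is 4181; 5455 − 4181 = 1274
largest Fibonacci ≤ 1274 is 987; 1274 − 987 = 287
largest Fibonacci ≤ 287 is 233; 287 − 233 = 54
largest Fibonacci ≤ 54 is 34; 54 − 34 = 20
largest Fibonacci ≤ 20 is 13; 20 − 13 = 7
largest Fibonacci ≤ 7 is 5; 7 − 5 = 2
largest Fibonacci ≤ 2 is 2; 2 − 2 = 0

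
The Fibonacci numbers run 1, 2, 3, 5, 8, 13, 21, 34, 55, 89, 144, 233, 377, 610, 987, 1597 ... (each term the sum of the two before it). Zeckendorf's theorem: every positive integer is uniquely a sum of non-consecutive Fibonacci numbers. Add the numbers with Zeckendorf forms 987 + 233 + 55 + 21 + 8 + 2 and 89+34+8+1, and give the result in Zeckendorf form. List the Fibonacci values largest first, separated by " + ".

987 + 377 + 55 + 13 + 5 + 1

The two numbers are 1306 and 132, so their sum is 1438.
Greedily peel off the largest Fibonacci term at each step:
1438 − 987 = 451
451 − 377 = 74
74 − 55 = 19
19 − 13 = 6
6 − 5 = 1
1 − 1 = 0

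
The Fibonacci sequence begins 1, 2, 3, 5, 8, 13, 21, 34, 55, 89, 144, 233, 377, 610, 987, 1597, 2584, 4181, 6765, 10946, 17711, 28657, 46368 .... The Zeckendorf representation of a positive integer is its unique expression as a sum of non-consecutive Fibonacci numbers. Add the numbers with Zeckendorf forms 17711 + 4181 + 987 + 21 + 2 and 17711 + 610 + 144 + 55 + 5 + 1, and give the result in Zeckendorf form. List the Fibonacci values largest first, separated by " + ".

28657 + 10946 + 1597 + 144 + 55 + 21 + 8

The two numbers are 22902 and 18526, so their sum is 41428.
41428 − 28657 = 12771
12771 − 10946 = 1825
1825 − 1597 = 228
228 − 144 = 84
84 − 55 = 29
29 − 21 = 8
8 − 8 = 0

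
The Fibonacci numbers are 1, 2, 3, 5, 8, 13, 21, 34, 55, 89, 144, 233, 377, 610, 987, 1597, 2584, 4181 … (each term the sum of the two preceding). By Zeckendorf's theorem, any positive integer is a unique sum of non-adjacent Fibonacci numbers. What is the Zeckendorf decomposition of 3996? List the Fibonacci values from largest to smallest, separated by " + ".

2584 + 987 + 377 + 34 + 13 + 1

2584 ≤ 3996 < 4181, so take 2584; remainder 1412
987 ≤ 1412 < 1597, so take 987; remainder 425
377 ≤ 425 < 610, so take 377; remainder 48
34 ≤ 48 < 55, so take 34; remainder 14
13 ≤ 14 < 21, so take 13; remainder 1
1 ≤ 1 < 2, so take 1; remainder 0
So 3996 = 2584 + 987 + 377 + 34 + 13 + 1, with no two terms consecutive in the sequence.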